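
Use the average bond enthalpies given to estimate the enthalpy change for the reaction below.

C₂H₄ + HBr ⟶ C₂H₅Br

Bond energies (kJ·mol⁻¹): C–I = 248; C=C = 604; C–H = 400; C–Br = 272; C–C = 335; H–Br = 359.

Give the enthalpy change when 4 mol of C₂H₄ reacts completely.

Bonds broken (reactants):
  C–H: 4 × 400 = 1600
  C=C: 1 × 604 = 604
  H–Br: 1 × 359 = 359
  Σ(broken) = 2563 kJ
Bonds formed (products):
  C–Br: 1 × 272 = 272
  C–C: 1 × 335 = 335
  C–H: 5 × 400 = 2000
  Σ(formed) = 2607 kJ
ΔH = Σ(broken) − Σ(formed) = 2563 − 2607 = −44 kJ
For 4× the reaction as written: 4 × (−44) = −176 kJ

ΔH = −176 kJ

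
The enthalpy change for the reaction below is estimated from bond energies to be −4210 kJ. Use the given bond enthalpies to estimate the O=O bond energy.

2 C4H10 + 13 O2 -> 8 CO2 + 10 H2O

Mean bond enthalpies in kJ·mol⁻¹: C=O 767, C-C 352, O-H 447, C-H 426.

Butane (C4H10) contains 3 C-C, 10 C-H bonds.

Let D be the O=O bond energy.
Σ(broken) = 6×352 + 20×426 + 13×D = 10632 + 13D
Σ(formed) = 16×767 + 20×447 = 21212
ΔH = Σ(broken) − Σ(formed) = (10632 + 13D) − (21212) = −10580 + 13D
Setting this equal to −4210 kJ gives 13D = 6370, so D = 490 kJ/mol.

D(O=O) ≈ 490 kJ/mol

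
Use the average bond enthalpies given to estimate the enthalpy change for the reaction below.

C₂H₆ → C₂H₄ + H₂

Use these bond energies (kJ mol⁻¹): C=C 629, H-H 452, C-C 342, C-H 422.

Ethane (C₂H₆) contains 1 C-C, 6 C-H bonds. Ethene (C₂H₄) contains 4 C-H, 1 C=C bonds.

ΔH ≈ +105 kJ

Bonds broken (reactants):
  C-C: 1 × 342 = 342
  C-H: 6 × 422 = 2532
  Σ(broken) = 2874 kJ
Bonds formed (products):
  C-H: 4 × 422 = 1688
  C=C: 1 × 629 = 629
  H-H: 1 × 452 = 452
  Σ(formed) = 2769 kJ
ΔH = Σ(broken) − Σ(formed) = 2874 − 2769 = +105 kJ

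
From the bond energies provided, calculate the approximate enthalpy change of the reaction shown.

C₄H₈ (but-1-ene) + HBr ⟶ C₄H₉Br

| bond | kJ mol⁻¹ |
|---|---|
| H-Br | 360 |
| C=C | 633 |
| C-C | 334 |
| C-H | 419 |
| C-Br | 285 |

Bonds broken (reactants):
  C-C: 2 × 334 = 668
  C-H: 8 × 419 = 3352
  C=C: 1 × 633 = 633
  H-Br: 1 × 360 = 360
  Σ(broken) = 5013 kJ
Bonds formed (products):
  C-Br: 1 × 285 = 285
  C-C: 3 × 334 = 1002
  C-H: 9 × 419 = 3771
  Σ(formed) = 5058 kJ
ΔH = Σ(broken) − Σ(formed) = 5013 − 5058 = −45 kJ

ΔH ≈ −45 kJ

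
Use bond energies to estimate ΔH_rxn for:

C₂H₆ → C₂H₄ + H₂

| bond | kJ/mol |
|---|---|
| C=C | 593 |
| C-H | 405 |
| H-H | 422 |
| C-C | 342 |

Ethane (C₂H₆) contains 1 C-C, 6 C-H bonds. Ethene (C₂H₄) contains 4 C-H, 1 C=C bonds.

ΔH ≈ +137 kJ

Bonds broken (reactants):
  C-C: 1 × 342 = 342
  C-H: 6 × 405 = 2430
  Σ(broken) = 2772 kJ
Bonds formed (products):
  C-H: 4 × 405 = 1620
  C=C: 1 × 593 = 593
  H-H: 1 × 422 = 422
  Σ(formed) = 2635 kJ
ΔH = Σ(broken) − Σ(formed) = 2772 − 2635 = +137 kJ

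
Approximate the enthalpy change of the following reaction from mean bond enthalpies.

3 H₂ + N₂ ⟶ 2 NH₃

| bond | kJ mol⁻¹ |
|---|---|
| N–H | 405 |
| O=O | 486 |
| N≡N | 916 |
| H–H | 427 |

ΔH ≈ −233 kJ

Bonds broken (reactants):
  H–H: 3 × 427 = 1281
  N≡N: 1 × 916 = 916
  Σ(broken) = 2197 kJ
Bonds formed (products):
  N–H: 6 × 405 = 2430
  Σ(formed) = 2430 kJ
ΔH = Σ(broken) − Σ(formed) = 2197 − 2430 = −233 kJ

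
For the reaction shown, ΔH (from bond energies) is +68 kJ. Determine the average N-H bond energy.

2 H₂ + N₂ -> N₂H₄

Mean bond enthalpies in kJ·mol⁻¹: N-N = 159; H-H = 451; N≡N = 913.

D(N-H) ≈ 397 kJ/mol

Let D be the N-H bond energy.
Σ(broken) = 2×451 + 1×913 = 1815
Σ(formed) = 4×D + 1×159 = 159 + 4D
ΔH = Σ(broken) − Σ(formed) = (1815) − (159 + 4D) = +1656 − 4D
Setting this equal to +68 kJ gives 4D = 1588, so D = 397 kJ/mol.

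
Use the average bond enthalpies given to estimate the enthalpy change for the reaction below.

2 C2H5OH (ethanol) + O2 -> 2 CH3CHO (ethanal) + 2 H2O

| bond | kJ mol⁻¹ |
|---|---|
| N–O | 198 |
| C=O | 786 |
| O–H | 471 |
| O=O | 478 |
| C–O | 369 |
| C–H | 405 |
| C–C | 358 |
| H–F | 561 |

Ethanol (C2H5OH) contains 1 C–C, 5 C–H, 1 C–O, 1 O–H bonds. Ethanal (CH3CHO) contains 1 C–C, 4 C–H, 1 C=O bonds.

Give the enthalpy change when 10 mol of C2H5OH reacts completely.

ΔH = −2440 kJ

Bonds broken (reactants):
  C–C: 2 × 358 = 716
  C–H: 10 × 405 = 4050
  C–O: 2 × 369 = 738
  O–H: 2 × 471 = 942
  O=O: 1 × 478 = 478
  Σ(broken) = 6924 kJ
Bonds formed (products):
  C–C: 2 × 358 = 716
  C–H: 8 × 405 = 3240
  C=O: 2 × 786 = 1572
  O–H: 4 × 471 = 1884
  Σ(formed) = 7412 kJ
ΔH = Σ(broken) − Σ(formed) = 6924 − 7412 = −488 kJ
For 5× the reaction as written: 5 × (−488) = −2440 kJ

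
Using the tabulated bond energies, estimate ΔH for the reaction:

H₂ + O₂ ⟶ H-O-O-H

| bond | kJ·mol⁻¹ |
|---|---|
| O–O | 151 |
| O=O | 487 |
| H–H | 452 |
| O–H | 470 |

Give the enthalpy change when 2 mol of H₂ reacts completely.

ΔH = −304 kJ

Bonds broken (reactants):
  H–H: 1 × 452 = 452
  O=O: 1 × 487 = 487
  Σ(broken) = 939 kJ
Bonds formed (products):
  O–H: 2 × 470 = 940
  O–O: 1 × 151 = 151
  Σ(formed) = 1091 kJ
ΔH = Σ(broken) − Σ(formed) = 939 − 1091 = −152 kJ
For 2× the reaction as written: 2 × (−152) = −304 kJ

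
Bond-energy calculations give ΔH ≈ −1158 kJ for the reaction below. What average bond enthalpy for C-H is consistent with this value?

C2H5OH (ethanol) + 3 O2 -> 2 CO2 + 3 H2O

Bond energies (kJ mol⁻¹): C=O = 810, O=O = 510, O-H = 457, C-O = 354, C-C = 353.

Let D be the C-H bond energy.
Σ(broken) = 1×353 + 5×D + 1×354 + 1×457 + 3×510 = 2694 + 5D
Σ(formed) = 4×810 + 6×457 = 5982
ΔH = Σ(broken) − Σ(formed) = (2694 + 5D) − (5982) = −3288 + 5D
Setting this equal to −1158 kJ gives 5D = 2130, so D = 426 kJ/mol.

D(C-H) ≈ 426 kJ/mol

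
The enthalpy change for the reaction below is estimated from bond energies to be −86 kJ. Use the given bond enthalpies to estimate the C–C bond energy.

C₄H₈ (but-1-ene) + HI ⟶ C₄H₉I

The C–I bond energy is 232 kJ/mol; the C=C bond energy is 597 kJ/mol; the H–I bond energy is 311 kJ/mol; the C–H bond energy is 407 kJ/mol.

D(C–C) ≈ 355 kJ/mol

Let D be the C–C bond energy.
Σ(broken) = 2×D + 8×407 + 1×597 + 1×311 = 4164 + 2D
Σ(formed) = 3×D + 9×407 + 1×232 = 3895 + 3D
ΔH = Σ(broken) − Σ(formed) = (4164 + 2D) − (3895 + 3D) = +269 − D
Setting this equal to −86 kJ gives D = 355 kJ/mol.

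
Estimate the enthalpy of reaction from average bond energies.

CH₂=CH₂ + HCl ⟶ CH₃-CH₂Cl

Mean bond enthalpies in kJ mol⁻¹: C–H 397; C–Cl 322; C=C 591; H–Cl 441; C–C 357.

Bonds broken (reactants):
  C–H: 4 × 397 = 1588
  C=C: 1 × 591 = 591
  H–Cl: 1 × 441 = 441
  Σ(broken) = 2620 kJ
Bonds formed (products):
  C–C: 1 × 357 = 357
  C–Cl: 1 × 322 = 322
  C–H: 5 × 397 = 1985
  Σ(formed) = 2664 kJ
ΔH = Σ(broken) − Σ(formed) = 2620 − 2664 = −44 kJ

ΔH ≈ −44 kJ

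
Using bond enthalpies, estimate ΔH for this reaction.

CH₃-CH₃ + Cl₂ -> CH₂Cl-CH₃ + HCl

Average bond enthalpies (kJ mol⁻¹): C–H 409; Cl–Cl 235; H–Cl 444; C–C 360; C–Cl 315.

Bonds broken (reactants):
  C–C: 1 × 360 = 360
  C–H: 6 × 409 = 2454
  Cl–Cl: 1 × 235 = 235
  Σ(broken) = 3049 kJ
Bonds formed (products):
  C–C: 1 × 360 = 360
  C–Cl: 1 × 315 = 315
  C–H: 5 × 409 = 2045
  H–Cl: 1 × 444 = 444
  Σ(formed) = 3164 kJ
ΔH = Σ(broken) − Σ(formed) = 3049 − 3164 = −115 kJ

ΔH ≈ −115 kJ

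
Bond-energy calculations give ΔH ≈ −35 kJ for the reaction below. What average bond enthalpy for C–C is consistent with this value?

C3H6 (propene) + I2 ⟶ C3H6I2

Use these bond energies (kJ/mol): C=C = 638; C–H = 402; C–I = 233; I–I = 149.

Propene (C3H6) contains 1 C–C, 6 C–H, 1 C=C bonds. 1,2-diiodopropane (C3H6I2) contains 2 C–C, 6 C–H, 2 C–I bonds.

Let D be the C–C bond energy.
Σ(broken) = 1×D + 6×402 + 1×638 + 1×149 = 3199 + D
Σ(formed) = 2×D + 6×402 + 2×233 = 2878 + 2D
ΔH = Σ(broken) − Σ(formed) = (3199 + D) − (2878 + 2D) = +321 − D
Setting this equal to −35 kJ gives D = 356 kJ/mol.

D(C–C) ≈ 356 kJ/mol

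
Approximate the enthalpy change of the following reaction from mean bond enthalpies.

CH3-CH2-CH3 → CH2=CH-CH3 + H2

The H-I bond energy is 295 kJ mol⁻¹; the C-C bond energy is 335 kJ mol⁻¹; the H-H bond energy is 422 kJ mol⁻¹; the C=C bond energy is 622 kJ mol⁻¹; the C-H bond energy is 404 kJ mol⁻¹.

Bonds broken (reactants):
  C-C: 2 × 335 = 670
  C-H: 8 × 404 = 3232
  Σ(broken) = 3902 kJ
Bonds formed (products):
  C-C: 1 × 335 = 335
  C-H: 6 × 404 = 2424
  C=C: 1 × 622 = 622
  H-H: 1 × 422 = 422
  Σ(formed) = 3803 kJ
ΔH = Σ(broken) − Σ(formed) = 3902 − 3803 = +99 kJ

ΔH ≈ +99 kJ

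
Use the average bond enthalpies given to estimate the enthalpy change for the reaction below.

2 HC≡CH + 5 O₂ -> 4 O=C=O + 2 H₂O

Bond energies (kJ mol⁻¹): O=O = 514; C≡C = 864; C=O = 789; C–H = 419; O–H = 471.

Bonds broken (reactants):
  C≡C: 2 × 864 = 1728
  C–H: 4 × 419 = 1676
  O=O: 5 × 514 = 2570
  Σ(broken) = 5974 kJ
Bonds formed (products):
  C=O: 8 × 789 = 6312
  O–H: 4 × 471 = 1884
  Σ(formed) = 8196 kJ
ΔH = Σ(broken) − Σ(formed) = 5974 − 8196 = −2222 kJ

ΔH ≈ −2222 kJ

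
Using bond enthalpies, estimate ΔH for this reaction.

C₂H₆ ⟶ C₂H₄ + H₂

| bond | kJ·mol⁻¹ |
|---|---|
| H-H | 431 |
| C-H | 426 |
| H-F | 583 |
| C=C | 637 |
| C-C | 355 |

ΔH ≈ +139 kJ

Bonds broken (reactants):
  C-C: 1 × 355 = 355
  C-H: 6 × 426 = 2556
  Σ(broken) = 2911 kJ
Bonds formed (products):
  C-H: 4 × 426 = 1704
  C=C: 1 × 637 = 637
  H-H: 1 × 431 = 431
  Σ(formed) = 2772 kJ
ΔH = Σ(broken) − Σ(formed) = 2911 − 2772 = +139 kJ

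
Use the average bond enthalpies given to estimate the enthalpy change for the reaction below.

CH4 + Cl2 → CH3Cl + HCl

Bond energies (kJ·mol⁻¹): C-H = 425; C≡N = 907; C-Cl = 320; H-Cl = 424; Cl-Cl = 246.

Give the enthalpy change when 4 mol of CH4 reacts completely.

Bonds broken (reactants):
  C-H: 4 × 425 = 1700
  Cl-Cl: 1 × 246 = 246
  Σ(broken) = 1946 kJ
Bonds formed (products):
  C-Cl: 1 × 320 = 320
  C-H: 3 × 425 = 1275
  H-Cl: 1 × 424 = 424
  Σ(formed) = 2019 kJ
ΔH = Σ(broken) − Σ(formed) = 1946 − 2019 = −73 kJ
For 4× the reaction as written: 4 × (−73) = −292 kJ

ΔH = −292 kJ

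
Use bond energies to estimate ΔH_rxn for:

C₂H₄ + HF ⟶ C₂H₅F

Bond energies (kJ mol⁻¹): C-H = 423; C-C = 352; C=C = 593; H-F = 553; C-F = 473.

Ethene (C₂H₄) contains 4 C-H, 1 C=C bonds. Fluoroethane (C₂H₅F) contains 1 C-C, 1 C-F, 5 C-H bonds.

ΔH ≈ −102 kJ

Bonds broken (reactants):
  C-H: 4 × 423 = 1692
  C=C: 1 × 593 = 593
  H-F: 1 × 553 = 553
  Σ(broken) = 2838 kJ
Bonds formed (products):
  C-C: 1 × 352 = 352
  C-F: 1 × 473 = 473
  C-H: 5 × 423 = 2115
  Σ(formed) = 2940 kJ
ΔH = Σ(broken) − Σ(formed) = 2838 − 2940 = −102 kJ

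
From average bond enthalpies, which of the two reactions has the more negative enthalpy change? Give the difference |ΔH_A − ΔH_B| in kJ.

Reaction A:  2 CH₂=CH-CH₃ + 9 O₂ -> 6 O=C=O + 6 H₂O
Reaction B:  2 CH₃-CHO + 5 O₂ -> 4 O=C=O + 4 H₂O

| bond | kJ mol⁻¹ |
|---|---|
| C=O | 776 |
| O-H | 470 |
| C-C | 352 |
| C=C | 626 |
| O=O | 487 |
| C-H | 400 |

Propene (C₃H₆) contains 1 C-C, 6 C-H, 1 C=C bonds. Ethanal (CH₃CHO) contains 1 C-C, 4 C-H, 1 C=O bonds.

Reaction A, by 1736 kJ

Reaction A:
  Bonds broken (reactants):
    C-C: 2 × 352 = 704
    C-H: 12 × 400 = 4800
    C=C: 2 × 626 = 1252
    O=O: 9 × 487 = 4383
    Σ(broken) = 11139 kJ
  Bonds formed (products):
    C=O: 12 × 776 = 9312
    O-H: 12 × 470 = 5640
    Σ(formed) = 14952 kJ
  ΔH_A = 11139 − 14952 = −3813 kJ
Reaction B:
  Bonds broken (reactants):
    C-C: 2 × 352 = 704
    C-H: 8 × 400 = 3200
    C=O: 2 × 776 = 1552
    O=O: 5 × 487 = 2435
    Σ(broken) = 7891 kJ
  Bonds formed (products):
    C=O: 8 × 776 = 6208
    O-H: 8 × 470 = 3760
    Σ(formed) = 9968 kJ
  ΔH_B = 7891 − 9968 = −2077 kJ
ΔH_A − ΔH_B = −1736 kJ, so reaction A has the more negative ΔH; |ΔH_A − ΔH_B| = 1736 kJ.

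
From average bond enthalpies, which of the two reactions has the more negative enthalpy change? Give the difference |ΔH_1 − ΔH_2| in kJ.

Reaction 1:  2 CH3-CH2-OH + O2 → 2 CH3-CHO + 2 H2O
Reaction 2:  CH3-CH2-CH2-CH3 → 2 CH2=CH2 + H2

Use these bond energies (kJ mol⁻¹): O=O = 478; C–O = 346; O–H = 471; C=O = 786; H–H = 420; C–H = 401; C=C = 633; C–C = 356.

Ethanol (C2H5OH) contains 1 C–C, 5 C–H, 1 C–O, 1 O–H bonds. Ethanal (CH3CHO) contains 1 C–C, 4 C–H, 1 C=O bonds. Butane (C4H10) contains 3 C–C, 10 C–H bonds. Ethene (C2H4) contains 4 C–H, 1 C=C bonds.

Reaction 1, by 726 kJ

Reaction 1:
  Bonds broken (reactants):
    C–C: 2 × 356 = 712
    C–H: 10 × 401 = 4010
    C–O: 2 × 346 = 692
    O–H: 2 × 471 = 942
    O=O: 1 × 478 = 478
    Σ(broken) = 6834 kJ
  Bonds formed (products):
    C–C: 2 × 356 = 712
    C–H: 8 × 401 = 3208
    C=O: 2 × 786 = 1572
    O–H: 4 × 471 = 1884
    Σ(formed) = 7376 kJ
  ΔH_1 = 6834 − 7376 = −542 kJ
Reaction 2:
  Bonds broken (reactants):
    C–C: 3 × 356 = 1068
    C–H: 10 × 401 = 4010
    Σ(broken) = 5078 kJ
  Bonds formed (products):
    C–H: 8 × 401 = 3208
    C=C: 2 × 633 = 1266
    H–H: 1 × 420 = 420
    Σ(formed) = 4894 kJ
  ΔH_2 = 5078 − 4894 = +184 kJ
ΔH_1 − ΔH_2 = −726 kJ, so reaction 1 has the more negative ΔH; |ΔH_1 − ΔH_2| = 726 kJ.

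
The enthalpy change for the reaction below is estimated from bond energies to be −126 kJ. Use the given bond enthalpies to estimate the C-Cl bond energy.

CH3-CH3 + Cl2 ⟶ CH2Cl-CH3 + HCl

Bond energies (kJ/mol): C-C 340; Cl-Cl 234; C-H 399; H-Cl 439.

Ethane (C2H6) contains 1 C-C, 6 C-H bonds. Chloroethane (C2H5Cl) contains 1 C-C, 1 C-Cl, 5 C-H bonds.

Let D be the C-Cl bond energy.
Σ(broken) = 1×340 + 6×399 + 1×234 = 2968
Σ(formed) = 1×340 + 1×D + 5×399 + 1×439 = 2774 + D
ΔH = Σ(broken) − Σ(formed) = (2968) − (2774 + D) = +194 − D
Setting this equal to −126 kJ gives D = 320 kJ/mol.

D(C-Cl) ≈ 320 kJ/mol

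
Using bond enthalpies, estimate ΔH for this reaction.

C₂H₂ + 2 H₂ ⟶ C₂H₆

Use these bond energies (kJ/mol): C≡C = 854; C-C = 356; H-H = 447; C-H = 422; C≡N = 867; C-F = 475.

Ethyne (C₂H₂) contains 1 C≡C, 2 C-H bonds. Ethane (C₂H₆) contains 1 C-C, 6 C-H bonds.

Bonds broken (reactants):
  C≡C: 1 × 854 = 854
  C-H: 2 × 422 = 844
  H-H: 2 × 447 = 894
  Σ(broken) = 2592 kJ
Bonds formed (products):
  C-C: 1 × 356 = 356
  C-H: 6 × 422 = 2532
  Σ(formed) = 2888 kJ
ΔH = Σ(broken) − Σ(formed) = 2592 − 2888 = −296 kJ

ΔH ≈ −296 kJ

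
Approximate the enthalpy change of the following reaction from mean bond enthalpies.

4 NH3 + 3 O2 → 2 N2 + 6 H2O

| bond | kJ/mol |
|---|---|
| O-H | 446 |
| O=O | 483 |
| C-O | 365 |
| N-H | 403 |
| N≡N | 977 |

Bonds broken (reactants):
  N-H: 12 × 403 = 4836
  O=O: 3 × 483 = 1449
  Σ(broken) = 6285 kJ
Bonds formed (products):
  N≡N: 2 × 977 = 1954
  O-H: 12 × 446 = 5352
  Σ(formed) = 7306 kJ
ΔH = Σ(broken) − Σ(formed) = 6285 − 7306 = −1021 kJ

ΔH ≈ −1021 kJ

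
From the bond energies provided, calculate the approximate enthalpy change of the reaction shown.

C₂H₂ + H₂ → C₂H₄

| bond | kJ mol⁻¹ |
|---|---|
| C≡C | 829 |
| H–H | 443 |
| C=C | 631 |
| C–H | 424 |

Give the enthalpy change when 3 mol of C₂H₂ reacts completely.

ΔH = −621 kJ

Bonds broken (reactants):
  C≡C: 1 × 829 = 829
  C–H: 2 × 424 = 848
  H–H: 1 × 443 = 443
  Σ(broken) = 2120 kJ
Bonds formed (products):
  C–H: 4 × 424 = 1696
  C=C: 1 × 631 = 631
  Σ(formed) = 2327 kJ
ΔH = Σ(broken) − Σ(formed) = 2120 − 2327 = −207 kJ
For 3× the reaction as written: 3 × (−207) = −621 kJ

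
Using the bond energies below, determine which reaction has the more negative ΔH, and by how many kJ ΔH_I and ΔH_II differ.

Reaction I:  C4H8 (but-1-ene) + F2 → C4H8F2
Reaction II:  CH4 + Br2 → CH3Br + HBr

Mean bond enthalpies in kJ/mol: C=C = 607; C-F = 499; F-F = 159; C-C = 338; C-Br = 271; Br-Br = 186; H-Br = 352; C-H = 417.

Reaction I:
  Bonds broken (reactants):
    C-C: 2 × 338 = 676
    C-H: 8 × 417 = 3336
    C=C: 1 × 607 = 607
    F-F: 1 × 159 = 159
    Σ(broken) = 4778 kJ
  Bonds formed (products):
    C-C: 3 × 338 = 1014
    C-F: 2 × 499 = 998
    C-H: 8 × 417 = 3336
    Σ(formed) = 5348 kJ
  ΔH_I = 4778 − 5348 = −570 kJ
Reaction II:
  Bonds broken (reactants):
    Br-Br: 1 × 186 = 186
    C-H: 4 × 417 = 1668
    Σ(broken) = 1854 kJ
  Bonds formed (products):
    C-Br: 1 × 271 = 271
    C-H: 3 × 417 = 1251
    H-Br: 1 × 352 = 352
    Σ(formed) = 1874 kJ
  ΔH_II = 1854 − 1874 = −20 kJ
ΔH_I − ΔH_II = −550 kJ, so reaction I has the more negative ΔH; |ΔH_I − ΔH_II| = 550 kJ.

Reaction I, by 550 kJ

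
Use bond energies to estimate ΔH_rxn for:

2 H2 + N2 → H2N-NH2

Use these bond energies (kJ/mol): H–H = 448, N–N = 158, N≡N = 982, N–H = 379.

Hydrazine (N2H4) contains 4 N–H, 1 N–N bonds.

Bonds broken (reactants):
  H–H: 2 × 448 = 896
  N≡N: 1 × 982 = 982
  Σ(broken) = 1878 kJ
Bonds formed (products):
  N–H: 4 × 379 = 1516
  N–N: 1 × 158 = 158
  Σ(formed) = 1674 kJ
ΔH = Σ(broken) − Σ(formed) = 1878 − 1674 = +204 kJ

ΔH ≈ +204 kJ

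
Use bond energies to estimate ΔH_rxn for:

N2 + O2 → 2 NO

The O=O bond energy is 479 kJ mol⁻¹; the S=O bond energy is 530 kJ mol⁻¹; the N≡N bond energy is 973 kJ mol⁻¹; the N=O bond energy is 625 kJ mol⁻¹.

ΔH ≈ +202 kJ

Bonds broken (reactants):
  N≡N: 1 × 973 = 973
  O=O: 1 × 479 = 479
  Σ(broken) = 1452 kJ
Bonds formed (products):
  N=O: 2 × 625 = 1250
  Σ(formed) = 1250 kJ
ΔH = Σ(broken) − Σ(formed) = 1452 − 1250 = +202 kJ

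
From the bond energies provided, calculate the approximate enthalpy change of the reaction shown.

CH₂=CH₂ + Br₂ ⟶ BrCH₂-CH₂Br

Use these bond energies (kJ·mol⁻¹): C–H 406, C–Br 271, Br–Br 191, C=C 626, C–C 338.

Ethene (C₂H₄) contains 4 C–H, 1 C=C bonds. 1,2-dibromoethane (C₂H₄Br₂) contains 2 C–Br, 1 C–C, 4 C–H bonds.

Bonds broken (reactants):
  Br–Br: 1 × 191 = 191
  C–H: 4 × 406 = 1624
  C=C: 1 × 626 = 626
  Σ(broken) = 2441 kJ
Bonds formed (products):
  C–Br: 2 × 271 = 542
  C–C: 1 × 338 = 338
  C–H: 4 × 406 = 1624
  Σ(formed) = 2504 kJ
ΔH = Σ(broken) − Σ(formed) = 2441 − 2504 = −63 kJ

ΔH ≈ −63 kJ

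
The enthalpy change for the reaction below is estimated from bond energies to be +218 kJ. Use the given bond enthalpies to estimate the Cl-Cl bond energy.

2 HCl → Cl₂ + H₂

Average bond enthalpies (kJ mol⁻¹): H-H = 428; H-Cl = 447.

Let D be the Cl-Cl bond energy.
Σ(broken) = 2×447 = 894
Σ(formed) = 1×D + 1×428 = 428 + D
ΔH = Σ(broken) − Σ(formed) = (894) − (428 + D) = +466 − D
Setting this equal to +218 kJ gives D = 248 kJ/mol.

D(Cl-Cl) ≈ 248 kJ/mol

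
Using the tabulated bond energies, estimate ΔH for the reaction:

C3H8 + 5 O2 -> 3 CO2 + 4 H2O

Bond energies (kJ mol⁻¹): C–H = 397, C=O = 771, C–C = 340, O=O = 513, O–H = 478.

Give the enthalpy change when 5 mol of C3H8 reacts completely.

ΔH = −10145 kJ

Bonds broken (reactants):
  C–C: 2 × 340 = 680
  C–H: 8 × 397 = 3176
  O=O: 5 × 513 = 2565
  Σ(broken) = 6421 kJ
Bonds formed (products):
  C=O: 6 × 771 = 4626
  O–H: 8 × 478 = 3824
  Σ(formed) = 8450 kJ
ΔH = Σ(broken) − Σ(formed) = 6421 − 8450 = −2029 kJ
For 5× the reaction as written: 5 × (−2029) = −10145 kJ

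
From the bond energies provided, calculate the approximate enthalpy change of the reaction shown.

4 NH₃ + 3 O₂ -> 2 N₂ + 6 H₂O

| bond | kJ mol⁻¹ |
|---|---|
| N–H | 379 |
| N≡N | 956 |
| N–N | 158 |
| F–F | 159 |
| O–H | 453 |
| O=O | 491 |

ΔH ≈ −1327 kJ

Bonds broken (reactants):
  N–H: 12 × 379 = 4548
  O=O: 3 × 491 = 1473
  Σ(broken) = 6021 kJ
Bonds formed (products):
  N≡N: 2 × 956 = 1912
  O–H: 12 × 453 = 5436
  Σ(formed) = 7348 kJ
ΔH = Σ(broken) − Σ(formed) = 6021 − 7348 = −1327 kJ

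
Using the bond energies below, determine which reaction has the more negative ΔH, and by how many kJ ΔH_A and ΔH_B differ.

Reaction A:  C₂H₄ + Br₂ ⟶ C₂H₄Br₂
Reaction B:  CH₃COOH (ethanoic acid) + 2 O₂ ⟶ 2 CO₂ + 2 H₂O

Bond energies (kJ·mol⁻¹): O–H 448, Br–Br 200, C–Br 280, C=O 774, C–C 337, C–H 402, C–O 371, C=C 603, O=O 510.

Reaction B, by 638 kJ

Reaction A:
  Bonds broken (reactants):
    Br–Br: 1 × 200 = 200
    C–H: 4 × 402 = 1608
    C=C: 1 × 603 = 603
    Σ(broken) = 2411 kJ
  Bonds formed (products):
    C–Br: 2 × 280 = 560
    C–C: 1 × 337 = 337
    C–H: 4 × 402 = 1608
    Σ(formed) = 2505 kJ
  ΔH_A = 2411 − 2505 = −94 kJ
Reaction B:
  Bonds broken (reactants):
    C–C: 1 × 337 = 337
    C–H: 3 × 402 = 1206
    C–O: 1 × 371 = 371
    C=O: 1 × 774 = 774
    O–H: 1 × 448 = 448
    O=O: 2 × 510 = 1020
    Σ(broken) = 4156 kJ
  Bonds formed (products):
    C=O: 4 × 774 = 3096
    O–H: 4 × 448 = 1792
    Σ(formed) = 4888 kJ
  ΔH_B = 4156 − 4888 = −732 kJ
ΔH_A − ΔH_B = +638 kJ, so reaction B has the more negative ΔH; |ΔH_A − ΔH_B| = 638 kJ.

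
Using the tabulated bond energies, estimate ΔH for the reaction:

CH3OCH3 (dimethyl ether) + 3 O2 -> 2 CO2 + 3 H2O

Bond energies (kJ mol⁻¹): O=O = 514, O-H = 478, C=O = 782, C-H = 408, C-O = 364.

Bonds broken (reactants):
  C-H: 6 × 408 = 2448
  C-O: 2 × 364 = 728
  O=O: 3 × 514 = 1542
  Σ(broken) = 4718 kJ
Bonds formed (products):
  C=O: 4 × 782 = 3128
  O-H: 6 × 478 = 2868
  Σ(formed) = 5996 kJ
ΔH = Σ(broken) − Σ(formed) = 4718 − 5996 = −1278 kJ

ΔH ≈ −1278 kJ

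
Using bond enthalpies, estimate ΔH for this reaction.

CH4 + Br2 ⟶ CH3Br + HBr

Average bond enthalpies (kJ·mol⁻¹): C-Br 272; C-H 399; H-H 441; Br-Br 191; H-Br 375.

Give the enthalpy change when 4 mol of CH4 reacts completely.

ΔH = −228 kJ

Bonds broken (reactants):
  Br-Br: 1 × 191 = 191
  C-H: 4 × 399 = 1596
  Σ(broken) = 1787 kJ
Bonds formed (products):
  C-Br: 1 × 272 = 272
  C-H: 3 × 399 = 1197
  H-Br: 1 × 375 = 375
  Σ(formed) = 1844 kJ
ΔH = Σ(broken) − Σ(formed) = 1787 − 1844 = −57 kJ
For 4× the reaction as written: 4 × (−57) = −228 kJ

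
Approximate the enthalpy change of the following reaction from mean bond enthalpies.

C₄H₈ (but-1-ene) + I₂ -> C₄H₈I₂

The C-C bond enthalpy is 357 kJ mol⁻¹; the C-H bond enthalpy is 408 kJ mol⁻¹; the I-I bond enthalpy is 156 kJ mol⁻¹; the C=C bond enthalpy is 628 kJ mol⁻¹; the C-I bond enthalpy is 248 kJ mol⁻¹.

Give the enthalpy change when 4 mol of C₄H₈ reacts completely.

ΔH = −276 kJ

Bonds broken (reactants):
  C-C: 2 × 357 = 714
  C-H: 8 × 408 = 3264
  C=C: 1 × 628 = 628
  I-I: 1 × 156 = 156
  Σ(broken) = 4762 kJ
Bonds formed (products):
  C-C: 3 × 357 = 1071
  C-H: 8 × 408 = 3264
  C-I: 2 × 248 = 496
  Σ(formed) = 4831 kJ
ΔH = Σ(broken) − Σ(formed) = 4762 − 4831 = −69 kJ
For 4× the reaction as written: 4 × (−69) = −276 kJ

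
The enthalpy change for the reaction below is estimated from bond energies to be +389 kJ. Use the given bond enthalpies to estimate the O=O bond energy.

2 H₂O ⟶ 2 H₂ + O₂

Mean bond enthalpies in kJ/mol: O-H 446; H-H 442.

Let D be the O=O bond energy.
Σ(broken) = 4×446 = 1784
Σ(formed) = 2×442 + 1×D = 884 + D
ΔH = Σ(broken) − Σ(formed) = (1784) − (884 + D) = +900 − D
Setting this equal to +389 kJ gives D = 511 kJ/mol.

D(O=O) ≈ 511 kJ/mol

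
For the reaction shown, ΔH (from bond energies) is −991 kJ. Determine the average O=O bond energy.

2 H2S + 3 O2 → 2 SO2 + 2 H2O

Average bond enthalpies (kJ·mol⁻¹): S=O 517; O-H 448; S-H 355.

D(O=O) ≈ 483 kJ/mol

Let D be the O=O bond energy.
Σ(broken) = 3×D + 4×355 = 1420 + 3D
Σ(formed) = 4×448 + 4×517 = 3860
ΔH = Σ(broken) − Σ(formed) = (1420 + 3D) − (3860) = −2440 + 3D
Setting this equal to −991 kJ gives 3D = 1449, so D = 483 kJ/mol.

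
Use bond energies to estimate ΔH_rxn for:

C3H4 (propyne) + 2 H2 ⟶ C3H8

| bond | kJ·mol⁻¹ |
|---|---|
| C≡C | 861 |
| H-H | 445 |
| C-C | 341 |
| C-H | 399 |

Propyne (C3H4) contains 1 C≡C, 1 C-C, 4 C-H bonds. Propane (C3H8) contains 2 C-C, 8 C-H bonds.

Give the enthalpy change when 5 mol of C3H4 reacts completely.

Bonds broken (reactants):
  C≡C: 1 × 861 = 861
  C-C: 1 × 341 = 341
  C-H: 4 × 399 = 1596
  H-H: 2 × 445 = 890
  Σ(broken) = 3688 kJ
Bonds formed (products):
  C-C: 2 × 341 = 682
  C-H: 8 × 399 = 3192
  Σ(formed) = 3874 kJ
ΔH = Σ(broken) − Σ(formed) = 3688 − 3874 = −186 kJ
For 5× the reaction as written: 5 × (−186) = −930 kJ

ΔH = −930 kJ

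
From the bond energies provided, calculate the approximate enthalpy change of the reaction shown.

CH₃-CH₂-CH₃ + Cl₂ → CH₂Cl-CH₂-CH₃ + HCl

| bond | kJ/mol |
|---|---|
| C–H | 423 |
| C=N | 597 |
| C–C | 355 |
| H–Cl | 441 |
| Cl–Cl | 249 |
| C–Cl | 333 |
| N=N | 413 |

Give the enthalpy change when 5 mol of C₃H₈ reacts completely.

ΔH = −510 kJ

Bonds broken (reactants):
  C–C: 2 × 355 = 710
  C–H: 8 × 423 = 3384
  Cl–Cl: 1 × 249 = 249
  Σ(broken) = 4343 kJ
Bonds formed (products):
  C–C: 2 × 355 = 710
  C–Cl: 1 × 333 = 333
  C–H: 7 × 423 = 2961
  H–Cl: 1 × 441 = 441
  Σ(formed) = 4445 kJ
ΔH = Σ(broken) − Σ(formed) = 4343 − 4445 = −102 kJ
For 5× the reaction as written: 5 × (−102) = −510 kJ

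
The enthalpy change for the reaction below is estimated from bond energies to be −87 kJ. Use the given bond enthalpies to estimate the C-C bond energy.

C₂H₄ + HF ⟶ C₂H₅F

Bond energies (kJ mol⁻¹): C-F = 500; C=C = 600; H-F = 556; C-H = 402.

Let D be the C-C bond energy.
Σ(broken) = 4×402 + 1×600 + 1×556 = 2764
Σ(formed) = 1×D + 1×500 + 5×402 = 2510 + D
ΔH = Σ(broken) − Σ(formed) = (2764) − (2510 + D) = +254 − D
Setting this equal to −87 kJ gives D = 341 kJ/mol.

D(C-C) ≈ 341 kJ/mol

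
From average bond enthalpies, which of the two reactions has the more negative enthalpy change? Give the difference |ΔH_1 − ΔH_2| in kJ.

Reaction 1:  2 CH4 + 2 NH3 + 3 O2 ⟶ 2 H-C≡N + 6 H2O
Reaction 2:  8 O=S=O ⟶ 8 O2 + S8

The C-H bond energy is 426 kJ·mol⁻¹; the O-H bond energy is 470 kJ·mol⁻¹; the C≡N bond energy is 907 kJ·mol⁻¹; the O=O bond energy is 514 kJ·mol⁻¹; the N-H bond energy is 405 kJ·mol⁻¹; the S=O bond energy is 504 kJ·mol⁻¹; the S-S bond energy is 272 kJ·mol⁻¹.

Reaction 1:
  Bonds broken (reactants):
    C-H: 8 × 426 = 3408
    N-H: 6 × 405 = 2430
    O=O: 3 × 514 = 1542
    Σ(broken) = 7380 kJ
  Bonds formed (products):
    C≡N: 2 × 907 = 1814
    C-H: 2 × 426 = 852
    O-H: 12 × 470 = 5640
    Σ(formed) = 8306 kJ
  ΔH_1 = 7380 − 8306 = −926 kJ
Reaction 2:
  Bonds broken (reactants):
    S=O: 16 × 504 = 8064
    Σ(broken) = 8064 kJ
  Bonds formed (products):
    O=O: 8 × 514 = 4112
    S-S: 8 × 272 = 2176
    Σ(formed) = 6288 kJ
  ΔH_2 = 8064 − 6288 = +1776 kJ
ΔH_1 − ΔH_2 = −2702 kJ, so reaction 1 has the more negative ΔH; |ΔH_1 − ΔH_2| = 2702 kJ.

Reaction 1, by 2702 kJ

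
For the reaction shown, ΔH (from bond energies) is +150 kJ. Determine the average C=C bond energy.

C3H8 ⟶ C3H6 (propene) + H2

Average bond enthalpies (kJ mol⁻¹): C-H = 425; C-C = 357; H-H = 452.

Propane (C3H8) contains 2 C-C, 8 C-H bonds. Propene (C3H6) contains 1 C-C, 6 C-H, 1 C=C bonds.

D(C=C) ≈ 605 kJ/mol

Let D be the C=C bond energy.
Σ(broken) = 2×357 + 8×425 = 4114
Σ(formed) = 1×357 + 6×425 + 1×D + 1×452 = 3359 + D
ΔH = Σ(broken) − Σ(formed) = (4114) − (3359 + D) = +755 − D
Setting this equal to +150 kJ gives D = 605 kJ/mol.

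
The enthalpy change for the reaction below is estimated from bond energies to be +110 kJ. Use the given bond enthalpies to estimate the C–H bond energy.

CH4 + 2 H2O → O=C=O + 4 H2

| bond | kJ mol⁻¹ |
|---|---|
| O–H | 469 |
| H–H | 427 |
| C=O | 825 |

Let D be the C–H bond energy.
Σ(broken) = 4×D + 4×469 = 1876 + 4D
Σ(formed) = 2×825 + 4×427 = 3358
ΔH = Σ(broken) − Σ(formed) = (1876 + 4D) − (3358) = −1482 + 4D
Setting this equal to +110 kJ gives 4D = 1592, so D = 398 kJ/mol.

D(C–H) ≈ 398 kJ/mol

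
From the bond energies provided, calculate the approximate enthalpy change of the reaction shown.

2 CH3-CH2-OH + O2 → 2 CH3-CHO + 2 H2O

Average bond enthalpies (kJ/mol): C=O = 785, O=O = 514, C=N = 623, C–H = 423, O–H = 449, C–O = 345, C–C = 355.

Bonds broken (reactants):
  C–C: 2 × 355 = 710
  C–H: 10 × 423 = 4230
  C–O: 2 × 345 = 690
  O–H: 2 × 449 = 898
  O=O: 1 × 514 = 514
  Σ(broken) = 7042 kJ
Bonds formed (products):
  C–C: 2 × 355 = 710
  C–H: 8 × 423 = 3384
  C=O: 2 × 785 = 1570
  O–H: 4 × 449 = 1796
  Σ(formed) = 7460 kJ
ΔH = Σ(broken) − Σ(formed) = 7042 − 7460 = −418 kJ

ΔH ≈ −418 kJ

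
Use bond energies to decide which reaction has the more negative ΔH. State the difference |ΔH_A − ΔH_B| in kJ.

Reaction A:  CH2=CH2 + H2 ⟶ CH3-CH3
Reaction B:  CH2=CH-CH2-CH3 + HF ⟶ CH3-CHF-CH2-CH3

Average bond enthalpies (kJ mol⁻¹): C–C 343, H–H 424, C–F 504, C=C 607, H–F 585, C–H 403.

Reaction A, by 60 kJ

Reaction A:
  Bonds broken (reactants):
    C–H: 4 × 403 = 1612
    C=C: 1 × 607 = 607
    H–H: 1 × 424 = 424
    Σ(broken) = 2643 kJ
  Bonds formed (products):
    C–C: 1 × 343 = 343
    C–H: 6 × 403 = 2418
    Σ(formed) = 2761 kJ
  ΔH_A = 2643 − 2761 = −118 kJ
Reaction B:
  Bonds broken (reactants):
    C–C: 2 × 343 = 686
    C–H: 8 × 403 = 3224
    C=C: 1 × 607 = 607
    H–F: 1 × 585 = 585
    Σ(broken) = 5102 kJ
  Bonds formed (products):
    C–C: 3 × 343 = 1029
    C–F: 1 × 504 = 504
    C–H: 9 × 403 = 3627
    Σ(formed) = 5160 kJ
  ΔH_B = 5102 − 5160 = −58 kJ
ΔH_A − ΔH_B = −60 kJ, so reaction A has the more negative ΔH; |ΔH_A − ΔH_B| = 60 kJ.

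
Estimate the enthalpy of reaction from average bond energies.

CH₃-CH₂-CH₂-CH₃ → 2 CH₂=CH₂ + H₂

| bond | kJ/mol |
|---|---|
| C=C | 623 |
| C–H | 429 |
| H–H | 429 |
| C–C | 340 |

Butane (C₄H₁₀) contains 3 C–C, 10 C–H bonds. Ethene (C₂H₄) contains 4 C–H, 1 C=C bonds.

Bonds broken (reactants):
  C–C: 3 × 340 = 1020
  C–H: 10 × 429 = 4290
  Σ(broken) = 5310 kJ
Bonds formed (products):
  C–H: 8 × 429 = 3432
  C=C: 2 × 623 = 1246
  H–H: 1 × 429 = 429
  Σ(formed) = 5107 kJ
ΔH = Σ(broken) − Σ(formed) = 5310 − 5107 = +203 kJ

ΔH ≈ +203 kJ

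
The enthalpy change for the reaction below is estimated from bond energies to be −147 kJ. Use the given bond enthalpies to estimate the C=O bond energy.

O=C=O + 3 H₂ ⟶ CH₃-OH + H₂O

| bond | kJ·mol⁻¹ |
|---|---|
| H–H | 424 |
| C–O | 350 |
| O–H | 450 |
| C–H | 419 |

Let D be the C=O bond energy.
Σ(broken) = 2×D + 3×424 = 1272 + 2D
Σ(formed) = 3×419 + 1×350 + 3×450 = 2957
ΔH = Σ(broken) − Σ(formed) = (1272 + 2D) − (2957) = −1685 + 2D
Setting this equal to −147 kJ gives 2D = 1538, so D = 769 kJ/mol.

D(C=O) ≈ 769 kJ/mol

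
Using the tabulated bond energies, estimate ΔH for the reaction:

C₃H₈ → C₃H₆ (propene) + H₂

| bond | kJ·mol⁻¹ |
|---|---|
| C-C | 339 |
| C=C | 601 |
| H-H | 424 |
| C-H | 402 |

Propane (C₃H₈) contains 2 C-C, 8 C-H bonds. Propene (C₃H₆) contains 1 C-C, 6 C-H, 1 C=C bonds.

ΔH ≈ +118 kJ

Bonds broken (reactants):
  C-C: 2 × 339 = 678
  C-H: 8 × 402 = 3216
  Σ(broken) = 3894 kJ
Bonds formed (products):
  C-C: 1 × 339 = 339
  C-H: 6 × 402 = 2412
  C=C: 1 × 601 = 601
  H-H: 1 × 424 = 424
  Σ(formed) = 3776 kJ
ΔH = Σ(broken) − Σ(formed) = 3894 − 3776 = +118 kJ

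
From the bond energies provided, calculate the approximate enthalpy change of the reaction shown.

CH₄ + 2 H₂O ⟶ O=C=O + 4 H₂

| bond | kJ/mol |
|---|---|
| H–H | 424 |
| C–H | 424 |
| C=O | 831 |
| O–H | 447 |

ΔH ≈ +126 kJ

Bonds broken (reactants):
  C–H: 4 × 424 = 1696
  O–H: 4 × 447 = 1788
  Σ(broken) = 3484 kJ
Bonds formed (products):
  C=O: 2 × 831 = 1662
  H–H: 4 × 424 = 1696
  Σ(formed) = 3358 kJ
ΔH = Σ(broken) − Σ(formed) = 3484 − 3358 = +126 kJ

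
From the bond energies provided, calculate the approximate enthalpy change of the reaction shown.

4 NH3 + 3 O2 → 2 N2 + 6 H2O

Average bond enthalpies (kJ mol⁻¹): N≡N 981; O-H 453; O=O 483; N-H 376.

ΔH ≈ −1437 kJ

Bonds broken (reactants):
  N-H: 12 × 376 = 4512
  O=O: 3 × 483 = 1449
  Σ(broken) = 5961 kJ
Bonds formed (products):
  N≡N: 2 × 981 = 1962
  O-H: 12 × 453 = 5436
  Σ(formed) = 7398 kJ
ΔH = Σ(broken) − Σ(formed) = 5961 − 7398 = −1437 kJ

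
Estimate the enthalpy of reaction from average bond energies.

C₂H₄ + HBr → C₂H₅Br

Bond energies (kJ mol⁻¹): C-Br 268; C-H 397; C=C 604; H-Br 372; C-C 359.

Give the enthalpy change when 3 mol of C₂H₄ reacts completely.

ΔH = −144 kJ

Bonds broken (reactants):
  C-H: 4 × 397 = 1588
  C=C: 1 × 604 = 604
  H-Br: 1 × 372 = 372
  Σ(broken) = 2564 kJ
Bonds formed (products):
  C-Br: 1 × 268 = 268
  C-C: 1 × 359 = 359
  C-H: 5 × 397 = 1985
  Σ(formed) = 2612 kJ
ΔH = Σ(broken) − Σ(formed) = 2564 − 2612 = −48 kJ
For 3× the reaction as written: 3 × (−48) = −144 kJ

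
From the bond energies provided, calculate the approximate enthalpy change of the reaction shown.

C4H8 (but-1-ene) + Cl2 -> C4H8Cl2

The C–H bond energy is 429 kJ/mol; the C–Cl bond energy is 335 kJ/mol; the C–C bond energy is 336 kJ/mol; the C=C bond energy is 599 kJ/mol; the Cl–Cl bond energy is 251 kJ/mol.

ΔH ≈ −156 kJ

Bonds broken (reactants):
  C–C: 2 × 336 = 672
  C–H: 8 × 429 = 3432
  C=C: 1 × 599 = 599
  Cl–Cl: 1 × 251 = 251
  Σ(broken) = 4954 kJ
Bonds formed (products):
  C–C: 3 × 336 = 1008
  C–Cl: 2 × 335 = 670
  C–H: 8 × 429 = 3432
  Σ(formed) = 5110 kJ
ΔH = Σ(broken) − Σ(formed) = 4954 − 5110 = −156 kJ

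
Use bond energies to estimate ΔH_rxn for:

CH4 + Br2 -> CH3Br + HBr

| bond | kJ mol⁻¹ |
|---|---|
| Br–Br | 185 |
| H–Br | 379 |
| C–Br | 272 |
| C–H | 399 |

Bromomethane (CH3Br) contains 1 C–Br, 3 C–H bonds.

Bonds broken (reactants):
  Br–Br: 1 × 185 = 185
  C–H: 4 × 399 = 1596
  Σ(broken) = 1781 kJ
Bonds formed (products):
  C–Br: 1 × 272 = 272
  C–H: 3 × 399 = 1197
  H–Br: 1 × 379 = 379
  Σ(formed) = 1848 kJ
ΔH = Σ(broken) − Σ(formed) = 1781 − 1848 = −67 kJ

ΔH ≈ −67 kJ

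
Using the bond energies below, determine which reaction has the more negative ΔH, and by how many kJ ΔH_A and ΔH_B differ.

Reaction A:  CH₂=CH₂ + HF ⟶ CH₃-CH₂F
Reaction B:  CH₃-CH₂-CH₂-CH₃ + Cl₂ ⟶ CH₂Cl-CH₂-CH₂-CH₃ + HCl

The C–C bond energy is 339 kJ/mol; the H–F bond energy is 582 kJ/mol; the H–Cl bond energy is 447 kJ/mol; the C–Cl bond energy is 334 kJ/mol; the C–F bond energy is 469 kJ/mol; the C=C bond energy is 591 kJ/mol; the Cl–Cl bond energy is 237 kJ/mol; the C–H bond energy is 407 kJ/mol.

Reaction B, by 95 kJ

Reaction A:
  Bonds broken (reactants):
    C–H: 4 × 407 = 1628
    C=C: 1 × 591 = 591
    H–F: 1 × 582 = 582
    Σ(broken) = 2801 kJ
  Bonds formed (products):
    C–C: 1 × 339 = 339
    C–F: 1 × 469 = 469
    C–H: 5 × 407 = 2035
    Σ(formed) = 2843 kJ
  ΔH_A = 2801 − 2843 = −42 kJ
Reaction B:
  Bonds broken (reactants):
    C–C: 3 × 339 = 1017
    C–H: 10 × 407 = 4070
    Cl–Cl: 1 × 237 = 237
    Σ(broken) = 5324 kJ
  Bonds formed (products):
    C–C: 3 × 339 = 1017
    C–Cl: 1 × 334 = 334
    C–H: 9 × 407 = 3663
    H–Cl: 1 × 447 = 447
    Σ(formed) = 5461 kJ
  ΔH_B = 5324 − 5461 = −137 kJ
ΔH_A − ΔH_B = +95 kJ, so reaction B has the more negative ΔH; |ΔH_A − ΔH_B| = 95 kJ.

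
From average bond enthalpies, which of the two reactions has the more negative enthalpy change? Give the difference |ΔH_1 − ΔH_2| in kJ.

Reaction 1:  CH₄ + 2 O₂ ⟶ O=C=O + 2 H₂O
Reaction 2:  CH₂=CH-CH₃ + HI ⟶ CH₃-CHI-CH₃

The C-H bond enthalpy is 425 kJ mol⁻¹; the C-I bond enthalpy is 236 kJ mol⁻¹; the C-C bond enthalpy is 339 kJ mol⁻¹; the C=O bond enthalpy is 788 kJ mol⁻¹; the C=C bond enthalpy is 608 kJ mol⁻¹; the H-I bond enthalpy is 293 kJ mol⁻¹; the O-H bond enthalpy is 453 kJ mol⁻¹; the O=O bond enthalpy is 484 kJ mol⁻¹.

Reaction 1, by 621 kJ

Reaction 1:
  Bonds broken (reactants):
    C-H: 4 × 425 = 1700
    O=O: 2 × 484 = 968
    Σ(broken) = 2668 kJ
  Bonds formed (products):
    C=O: 2 × 788 = 1576
    O-H: 4 × 453 = 1812
    Σ(formed) = 3388 kJ
  ΔH_1 = 2668 − 3388 = −720 kJ
Reaction 2:
  Bonds broken (reactants):
    C-C: 1 × 339 = 339
    C-H: 6 × 425 = 2550
    C=C: 1 × 608 = 608
    H-I: 1 × 293 = 293
    Σ(broken) = 3790 kJ
  Bonds formed (products):
    C-C: 2 × 339 = 678
    C-H: 7 × 425 = 2975
    C-I: 1 × 236 = 236
    Σ(formed) = 3889 kJ
  ΔH_2 = 3790 − 3889 = −99 kJ
ΔH_1 − ΔH_2 = −621 kJ, so reaction 1 has the more negative ΔH; |ΔH_1 − ΔH_2| = 621 kJ.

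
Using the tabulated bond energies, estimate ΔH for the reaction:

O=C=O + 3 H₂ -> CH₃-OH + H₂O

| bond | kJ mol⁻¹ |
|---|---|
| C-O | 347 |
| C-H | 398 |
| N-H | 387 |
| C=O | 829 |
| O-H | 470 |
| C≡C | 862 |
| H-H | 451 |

ΔH ≈ +60 kJ

Bonds broken (reactants):
  C=O: 2 × 829 = 1658
  H-H: 3 × 451 = 1353
  Σ(broken) = 3011 kJ
Bonds formed (products):
  C-H: 3 × 398 = 1194
  C-O: 1 × 347 = 347
  O-H: 3 × 470 = 1410
  Σ(formed) = 2951 kJ
ΔH = Σ(broken) − Σ(formed) = 3011 − 2951 = +60 kJ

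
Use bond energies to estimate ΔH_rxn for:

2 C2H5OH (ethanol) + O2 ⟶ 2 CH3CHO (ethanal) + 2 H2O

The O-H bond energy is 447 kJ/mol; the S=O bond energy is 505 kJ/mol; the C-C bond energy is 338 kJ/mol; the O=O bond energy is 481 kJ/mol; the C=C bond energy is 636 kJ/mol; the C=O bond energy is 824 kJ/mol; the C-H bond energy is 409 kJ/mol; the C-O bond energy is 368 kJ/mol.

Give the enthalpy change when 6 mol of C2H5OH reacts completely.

Bonds broken (reactants):
  C-C: 2 × 338 = 676
  C-H: 10 × 409 = 4090
  C-O: 2 × 368 = 736
  O-H: 2 × 447 = 894
  O=O: 1 × 481 = 481
  Σ(broken) = 6877 kJ
Bonds formed (products):
  C-C: 2 × 338 = 676
  C-H: 8 × 409 = 3272
  C=O: 2 × 824 = 1648
  O-H: 4 × 447 = 1788
  Σ(formed) = 7384 kJ
ΔH = Σ(broken) − Σ(formed) = 6877 − 7384 = −507 kJ
For 3× the reaction as written: 3 × (−507) = −1521 kJ

ΔH = −1521 kJ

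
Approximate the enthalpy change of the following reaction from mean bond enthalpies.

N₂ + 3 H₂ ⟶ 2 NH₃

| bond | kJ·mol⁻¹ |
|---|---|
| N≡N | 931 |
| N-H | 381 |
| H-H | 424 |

Bonds broken (reactants):
  H-H: 3 × 424 = 1272
  N≡N: 1 × 931 = 931
  Σ(broken) = 2203 kJ
Bonds formed (products):
  N-H: 6 × 381 = 2286
  Σ(formed) = 2286 kJ
ΔH = Σ(broken) − Σ(formed) = 2203 − 2286 = −83 kJ

ΔH ≈ −83 kJ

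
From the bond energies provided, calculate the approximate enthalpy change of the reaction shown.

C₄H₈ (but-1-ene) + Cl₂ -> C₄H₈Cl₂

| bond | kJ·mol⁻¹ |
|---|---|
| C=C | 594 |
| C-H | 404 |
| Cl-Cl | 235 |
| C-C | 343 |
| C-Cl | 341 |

Bonds broken (reactants):
  C-C: 2 × 343 = 686
  C-H: 8 × 404 = 3232
  C=C: 1 × 594 = 594
  Cl-Cl: 1 × 235 = 235
  Σ(broken) = 4747 kJ
Bonds formed (products):
  C-C: 3 × 343 = 1029
  C-Cl: 2 × 341 = 682
  C-H: 8 × 404 = 3232
  Σ(formed) = 4943 kJ
ΔH = Σ(broken) − Σ(formed) = 4747 − 4943 = −196 kJ

ΔH ≈ −196 kJ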